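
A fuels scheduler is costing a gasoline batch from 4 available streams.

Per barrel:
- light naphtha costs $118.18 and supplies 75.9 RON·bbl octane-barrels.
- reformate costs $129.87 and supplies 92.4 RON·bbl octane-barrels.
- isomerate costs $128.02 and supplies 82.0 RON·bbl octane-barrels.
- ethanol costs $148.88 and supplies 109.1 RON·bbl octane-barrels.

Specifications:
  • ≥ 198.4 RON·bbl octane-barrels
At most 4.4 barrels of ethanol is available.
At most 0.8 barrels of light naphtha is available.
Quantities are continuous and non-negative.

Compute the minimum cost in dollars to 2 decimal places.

$270.74

This is a linear program. Let x1 = barrels of light naphtha, x2 = barrels of reformate, x3 = barrels of isomerate, x4 = barrels of ethanol.
Minimise 118.18x1 + 129.87x2 + 128.02x3 + 148.88x4 with:
  75.9x1 + 92.4x2 + 82x3 + 109.1x4 ≥ 198.4   (octane-barrels)
  x4 ≤ 4.4
  x1 ≤ 0.8
  x1, x2, x3, x4 ≥ 0.
The optimal basis is {ethanol}; light naphtha, reformate, isomerate drop out. There the octane-barrels constraint is tight.
So ethanol = 1.8185 barrels.
Total cost: 148.88·1.8185 = 270.7383.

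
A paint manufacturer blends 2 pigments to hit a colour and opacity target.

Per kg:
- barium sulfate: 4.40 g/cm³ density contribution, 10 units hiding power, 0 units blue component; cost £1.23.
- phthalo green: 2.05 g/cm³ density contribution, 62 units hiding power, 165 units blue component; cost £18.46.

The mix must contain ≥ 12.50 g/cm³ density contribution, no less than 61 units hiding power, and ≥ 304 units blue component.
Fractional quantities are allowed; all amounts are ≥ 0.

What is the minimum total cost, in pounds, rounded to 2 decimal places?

£36.45

Set it up as a linear program. Let x1 = kg of barium sulfate, x2 = kg of phthalo green.
Minimise 1.23x1 + 18.46x2 subject to:
  4.4x1 + 2.05x2 ≥ 12.5   (density contribution)
  10x1 + 62x2 ≥ 61   (hiding power)
  165x2 ≥ 304   (blue component)
  x1, x2 ≥ 0.
Both inputs are positive at the optimum. The density contribution and blue component requirements are met with equality.
So barium sulfate = 1.9825 kg, phthalo green = 1.8424 kg.
Hence cost = 1.23·1.9825 + 18.46·1.8424 = £36.4492.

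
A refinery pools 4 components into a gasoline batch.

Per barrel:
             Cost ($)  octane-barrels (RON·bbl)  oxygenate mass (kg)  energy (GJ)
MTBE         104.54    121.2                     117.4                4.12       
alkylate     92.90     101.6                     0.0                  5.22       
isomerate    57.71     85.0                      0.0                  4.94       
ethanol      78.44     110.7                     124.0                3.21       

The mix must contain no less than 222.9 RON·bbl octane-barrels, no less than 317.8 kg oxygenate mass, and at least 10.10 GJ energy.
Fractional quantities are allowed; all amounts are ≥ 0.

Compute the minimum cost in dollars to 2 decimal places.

$222.92

Treat it as an LP. Let x1 = barrels of MTBE, x2 = barrels of alkylate, x3 = barrels of isomerate, x4 = barrels of ethanol.
Minimise 104.54x1 + 92.9x2 + 57.71x3 + 78.44x4 s.t.:
  121.2x1 + 101.6x2 + 85x3 + 110.7x4 ≥ 222.9   (octane-barrels)
  117.4x1 + 124x4 ≥ 317.8   (oxygenate mass)
  4.12x1 + 5.22x2 + 4.94x3 + 3.21x4 ≥ 10.1   (energy)
  x1, x2, x3, x4 ≥ 0.
The optimal basis is {isomerate, ethanol}; MTBE, alkylate drop out. There the oxygenate mass and energy constraints are tight.
That vertex is x3 = 0.37917, x4 = 2.5629.
Objective = 57.71·0.37917 + 78.44·2.5629 = 222.9158.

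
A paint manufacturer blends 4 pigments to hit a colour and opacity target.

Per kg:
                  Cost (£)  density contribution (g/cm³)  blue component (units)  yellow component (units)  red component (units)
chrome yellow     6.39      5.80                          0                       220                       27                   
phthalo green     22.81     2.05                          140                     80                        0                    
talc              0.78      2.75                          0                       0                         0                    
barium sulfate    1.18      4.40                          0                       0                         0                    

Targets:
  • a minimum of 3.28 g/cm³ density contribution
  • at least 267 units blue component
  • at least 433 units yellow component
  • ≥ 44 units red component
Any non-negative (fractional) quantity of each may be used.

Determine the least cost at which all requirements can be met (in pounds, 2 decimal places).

Let x1 = kg of chrome yellow, x2 = kg of phthalo green, x3 = kg of talc, x4 = kg of barium sulfate.
Minimise 6.39x1 + 22.81x2 + 0.78x3 + 1.18x4 subject to:
  5.8x1 + 2.05x2 + 2.75x3 + 4.4x4 ≥ 3.28   (density contribution)
  140x2 ≥ 267   (blue component)
  220x1 + 80x2 ≥ 433   (yellow component)
  27x1 ≥ 44   (red component)
  x1, x2, x3, x4 ≥ 0.
The minimum-cost mix takes nothing from talc, barium sulfate — only chrome yellow, phthalo green. Binding constraints: blue component and red component.
Optimal quantities: chrome yellow = 1.62963 kg, phthalo green = 1.90714 kg.
Hence cost = 6.39·1.62963 + 22.81·1.90714 = £53.9152.

£53.92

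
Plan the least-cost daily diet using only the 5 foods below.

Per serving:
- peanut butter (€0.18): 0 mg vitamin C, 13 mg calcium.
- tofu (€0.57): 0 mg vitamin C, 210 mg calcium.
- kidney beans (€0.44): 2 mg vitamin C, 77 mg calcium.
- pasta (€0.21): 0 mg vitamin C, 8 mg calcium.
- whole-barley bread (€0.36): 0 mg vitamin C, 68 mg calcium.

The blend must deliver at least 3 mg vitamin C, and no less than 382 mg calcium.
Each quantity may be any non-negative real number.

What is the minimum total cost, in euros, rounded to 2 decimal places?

Let x1 = servings of peanut butter, x2 = servings of tofu, x3 = servings of kidney beans, x4 = servings of pasta, x5 = servings of whole-barley bread.
min 0.18x1 + 0.57x2 + 0.44x3 + 0.21x4 + 0.36x5 subject to:
  2x3 ≥ 3   (vitamin C)
  13x1 + 210x2 + 77x3 + 8x4 + 68x5 ≥ 382   (calcium)
  x1, x2, x3, x4, x5 ≥ 0.
At the optimum only tofu, kidney beans are positive (peanut butter, pasta, whole-barley bread = 0). Binding constraints: vitamin C and calcium.
So tofu = 1.269 servings, kidney beans = 1.5 servings.
Total cost: 0.57·1.269 + 0.44·1.5 = 1.3833.

€1.38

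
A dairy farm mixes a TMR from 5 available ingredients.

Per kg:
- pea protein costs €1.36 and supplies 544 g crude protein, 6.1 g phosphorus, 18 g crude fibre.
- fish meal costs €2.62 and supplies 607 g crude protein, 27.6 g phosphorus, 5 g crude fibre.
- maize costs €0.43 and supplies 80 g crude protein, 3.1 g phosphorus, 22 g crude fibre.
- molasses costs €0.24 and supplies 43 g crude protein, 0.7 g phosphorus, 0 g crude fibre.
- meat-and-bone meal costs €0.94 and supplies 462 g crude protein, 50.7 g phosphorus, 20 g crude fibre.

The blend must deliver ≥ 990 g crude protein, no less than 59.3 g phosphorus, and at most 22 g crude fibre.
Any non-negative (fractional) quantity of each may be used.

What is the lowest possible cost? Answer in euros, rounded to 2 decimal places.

€3.34

Treat it as an LP. Let x1 = kg of pea protein, x2 = kg of fish meal, x3 = kg of maize, x4 = kg of molasses, x5 = kg of meat-and-bone meal.
Minimize 1.36x1 + 2.62x2 + 0.43x3 + 0.24x4 + 0.94x5 s.t.:
  544x1 + 607x2 + 80x3 + 43x4 + 462x5 ≥ 990   (crude protein)
  6.1x1 + 27.6x2 + 3.1x3 + 0.7x4 + 50.7x5 ≥ 59.3   (phosphorus)
  18x1 + 5x2 + 22x3 + 20x5 ≤ 22   (crude fibre)
  x1, x2, x3, x4, x5 ≥ 0.
The minimum-cost mix takes nothing from maize, molasses — only pea protein, fish meal, meat-and-bone meal. There the crude protein, phosphorus, crude fibre constraints are tight.
Optimal quantities: pea protein = 0.2556 kg, fish meal = 0.9136 kg, meat-and-bone meal = 0.6415 kg.
Cost = 1.36·0.2556 + 2.62·0.9136 + 0.94·0.6415 = 3.3443.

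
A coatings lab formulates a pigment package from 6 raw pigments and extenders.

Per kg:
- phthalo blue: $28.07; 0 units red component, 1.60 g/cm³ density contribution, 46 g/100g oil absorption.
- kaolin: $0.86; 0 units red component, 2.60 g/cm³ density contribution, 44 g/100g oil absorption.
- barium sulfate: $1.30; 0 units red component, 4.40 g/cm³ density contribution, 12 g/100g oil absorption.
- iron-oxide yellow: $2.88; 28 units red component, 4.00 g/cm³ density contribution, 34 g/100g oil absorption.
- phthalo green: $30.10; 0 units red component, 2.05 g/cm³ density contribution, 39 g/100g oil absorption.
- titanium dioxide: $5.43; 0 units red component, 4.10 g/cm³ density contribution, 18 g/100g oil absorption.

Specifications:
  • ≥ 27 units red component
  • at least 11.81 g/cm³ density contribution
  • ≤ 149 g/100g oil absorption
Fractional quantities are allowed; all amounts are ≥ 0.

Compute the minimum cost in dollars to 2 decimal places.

Treat it as an LP. Let x1 = kg of phthalo blue, x2 = kg of kaolin, x3 = kg of barium sulfate, x4 = kg of iron-oxide yellow, x5 = kg of phthalo green, x6 = kg of titanium dioxide.
Minimise 28.07x1 + 0.86x2 + 1.3x3 + 2.88x4 + 30.1x5 + 5.43x6 s.t.:
  28x4 ≥ 27   (red component)
  1.6x1 + 2.6x2 + 4.4x3 + 4x4 + 2.05x5 + 4.1x6 ≥ 11.81   (density contribution)
  46x1 + 44x2 + 12x3 + 34x4 + 39x5 + 18x6 ≤ 149   (oil absorption)
  x1, x2, x3, x4, x5, x6 ≥ 0.
The cheapest feasible vertex uses only barium sulfate, iron-oxide yellow; phthalo blue, kaolin, phthalo green, titanium dioxide are not used. There the red component and density contribution constraints are tight.
That vertex is x3 = 1.807, x4 = 0.9643.
Objective = 1.3·1.807 + 2.88·0.9643 = 5.1263.

$5.13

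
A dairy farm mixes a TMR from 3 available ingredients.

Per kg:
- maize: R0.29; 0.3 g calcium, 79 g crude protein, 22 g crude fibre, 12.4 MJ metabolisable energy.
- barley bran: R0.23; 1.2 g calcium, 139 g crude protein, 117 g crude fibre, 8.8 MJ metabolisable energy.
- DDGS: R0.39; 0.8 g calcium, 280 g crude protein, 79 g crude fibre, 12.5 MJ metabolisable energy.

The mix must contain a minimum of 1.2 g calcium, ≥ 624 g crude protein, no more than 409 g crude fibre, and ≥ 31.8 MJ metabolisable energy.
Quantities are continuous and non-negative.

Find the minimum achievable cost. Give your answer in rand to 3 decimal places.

R0.924

Let x1 = kg of maize, x2 = kg of barley bran, x3 = kg of DDGS.
min 0.29x1 + 0.23x2 + 0.39x3 s.t.:
  0.3x1 + 1.2x2 + 0.8x3 ≥ 1.2   (calcium)
  79x1 + 139x2 + 280x3 ≥ 624   (crude protein)
  22x1 + 117x2 + 79x3 ≤ 409   (crude fibre)
  12.4x1 + 8.8x2 + 12.5x3 ≥ 31.8   (metabolisable energy)
  x1, x2, x3 ≥ 0.
The minimum-cost mix takes nothing from maize — only barley bran, DDGS. The crude protein and metabolisable energy requirements are met with equality.
That vertex is x2 = 1.52, x3 = 1.474.
Total cost: 0.23·1.52 + 0.39·1.474 = 0.92446.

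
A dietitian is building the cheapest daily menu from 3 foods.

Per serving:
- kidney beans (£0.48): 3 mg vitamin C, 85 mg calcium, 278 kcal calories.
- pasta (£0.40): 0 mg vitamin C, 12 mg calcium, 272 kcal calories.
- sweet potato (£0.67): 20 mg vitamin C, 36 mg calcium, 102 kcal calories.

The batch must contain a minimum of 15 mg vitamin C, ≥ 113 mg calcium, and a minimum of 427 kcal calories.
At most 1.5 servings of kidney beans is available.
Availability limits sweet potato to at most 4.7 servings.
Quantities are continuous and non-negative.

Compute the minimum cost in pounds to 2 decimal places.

Treat it as an LP. Let x1 = servings of kidney beans, x2 = servings of pasta, x3 = servings of sweet potato.
min 0.48x1 + 0.4x2 + 0.67x3 s.t.:
  3x1 + 20x3 ≥ 15   (vitamin C)
  85x1 + 12x2 + 36x3 ≥ 113   (calcium)
  278x1 + 272x2 + 102x3 ≥ 427   (calories)
  x1 ≤ 1.5
  x3 ≤ 4.7
  x1, x2, x3 ≥ 0.
The optimal basis is {kidney beans, sweet potato}; pasta drops out. The vitamin C and calories requirements are met with equality.
Solving gives x1 = 1.334, x3 = 0.5499.
Objective = 0.48·1.334 + 0.67·0.5499 = 1.0088.

£1.01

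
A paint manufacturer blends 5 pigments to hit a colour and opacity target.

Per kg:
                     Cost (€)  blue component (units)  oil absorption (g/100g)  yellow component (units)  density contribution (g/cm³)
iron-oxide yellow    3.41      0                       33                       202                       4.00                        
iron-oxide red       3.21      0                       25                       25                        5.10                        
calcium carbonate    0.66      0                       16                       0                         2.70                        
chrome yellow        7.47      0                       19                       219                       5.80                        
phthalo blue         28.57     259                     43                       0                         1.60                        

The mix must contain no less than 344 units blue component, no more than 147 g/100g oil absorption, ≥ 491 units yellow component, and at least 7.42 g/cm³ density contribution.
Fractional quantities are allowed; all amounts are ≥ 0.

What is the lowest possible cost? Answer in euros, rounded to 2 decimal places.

Let x1 = kg of iron-oxide yellow, x2 = kg of iron-oxide red, x3 = kg of calcium carbonate, x4 = kg of chrome yellow, x5 = kg of phthalo blue.
Minimise 3.41x1 + 3.21x2 + 0.66x3 + 7.47x4 + 28.57x5 with:
  259x5 ≥ 344   (blue component)
  33x1 + 25x2 + 16x3 + 19x4 + 43x5 ≤ 147   (oil absorption)
  202x1 + 25x2 + 219x4 ≥ 491   (yellow component)
  4x1 + 5.1x2 + 2.7x3 + 5.8x4 + 1.6x5 ≥ 7.42   (density contribution)
  x1, x2, x3, x4, x5 ≥ 0.
The optimal basis is {iron-oxide yellow, phthalo blue}; iron-oxide red, calcium carbonate, chrome yellow drop out. There the blue component and yellow component constraints are tight.
That vertex is x1 = 2.431, x5 = 1.328.
Hence cost = 3.41·2.431 + 28.57·1.328 = €46.2307.

€46.23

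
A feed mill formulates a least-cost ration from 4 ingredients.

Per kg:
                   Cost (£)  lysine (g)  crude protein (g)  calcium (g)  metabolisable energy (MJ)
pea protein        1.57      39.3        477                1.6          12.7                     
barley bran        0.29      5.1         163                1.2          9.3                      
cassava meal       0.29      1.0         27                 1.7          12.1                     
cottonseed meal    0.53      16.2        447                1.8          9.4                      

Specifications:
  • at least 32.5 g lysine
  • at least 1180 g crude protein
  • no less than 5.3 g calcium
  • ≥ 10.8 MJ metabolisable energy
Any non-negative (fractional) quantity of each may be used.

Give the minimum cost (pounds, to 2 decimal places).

Let x1 = kg of pea protein, x2 = kg of barley bran, x3 = kg of cassava meal, x4 = kg of cottonseed meal.
Minimise 1.57x1 + 0.29x2 + 0.29x3 + 0.53x4 subject to:
  39.3x1 + 5.1x2 + 1x3 + 16.2x4 ≥ 32.5   (lysine)
  477x1 + 163x2 + 27x3 + 447x4 ≥ 1180   (crude protein)
  1.6x1 + 1.2x2 + 1.7x3 + 1.8x4 ≥ 5.3   (calcium)
  12.7x1 + 9.3x2 + 12.1x3 + 9.4x4 ≥ 10.8   (metabolisable energy)
  x1, x2, x3, x4 ≥ 0.
The optimal basis is {cassava meal, cottonseed meal}; pea protein, barley bran drop out. Binding constraints: crude protein and calcium.
Solving gives x3 = 0.3446, x4 = 2.619.
Objective = 0.29·0.3446 + 0.53·2.619 = 1.4880.

£1.49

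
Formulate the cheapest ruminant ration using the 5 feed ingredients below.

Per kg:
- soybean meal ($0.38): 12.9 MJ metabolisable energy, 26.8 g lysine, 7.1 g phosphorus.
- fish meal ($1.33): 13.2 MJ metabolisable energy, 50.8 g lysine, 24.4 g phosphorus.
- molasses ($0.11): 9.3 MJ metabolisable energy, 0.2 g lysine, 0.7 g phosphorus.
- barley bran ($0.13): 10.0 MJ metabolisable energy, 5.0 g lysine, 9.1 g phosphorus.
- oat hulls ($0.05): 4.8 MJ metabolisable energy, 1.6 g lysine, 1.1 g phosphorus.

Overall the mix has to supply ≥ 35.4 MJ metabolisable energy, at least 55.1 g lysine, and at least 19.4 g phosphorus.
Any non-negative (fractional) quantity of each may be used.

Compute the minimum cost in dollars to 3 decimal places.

$0.845

Let x1 = kg of soybean meal, x2 = kg of fish meal, x3 = kg of molasses, x4 = kg of barley bran, x5 = kg of oat hulls.
min 0.38x1 + 1.33x2 + 0.11x3 + 0.13x4 + 0.05x5 with:
  12.9x1 + 13.2x2 + 9.3x3 + 10x4 + 4.8x5 ≥ 35.4   (metabolisable energy)
  26.8x1 + 50.8x2 + 0.2x3 + 5x4 + 1.6x5 ≥ 55.1   (lysine)
  7.1x1 + 24.4x2 + 0.7x3 + 9.1x4 + 1.1x5 ≥ 19.4   (phosphorus)
  x1, x2, x3, x4, x5 ≥ 0.
The optimal basis is {soybean meal, barley bran, oat hulls}; fish meal, molasses drop out. There the metabolisable energy, lysine, phosphorus constraints are tight.
That vertex is x1 = 1.887, x4 = 0.5096, x5 = 1.243.
Cost = 0.38·1.887 + 0.13·0.5096 + 0.05·1.243 = 0.84546.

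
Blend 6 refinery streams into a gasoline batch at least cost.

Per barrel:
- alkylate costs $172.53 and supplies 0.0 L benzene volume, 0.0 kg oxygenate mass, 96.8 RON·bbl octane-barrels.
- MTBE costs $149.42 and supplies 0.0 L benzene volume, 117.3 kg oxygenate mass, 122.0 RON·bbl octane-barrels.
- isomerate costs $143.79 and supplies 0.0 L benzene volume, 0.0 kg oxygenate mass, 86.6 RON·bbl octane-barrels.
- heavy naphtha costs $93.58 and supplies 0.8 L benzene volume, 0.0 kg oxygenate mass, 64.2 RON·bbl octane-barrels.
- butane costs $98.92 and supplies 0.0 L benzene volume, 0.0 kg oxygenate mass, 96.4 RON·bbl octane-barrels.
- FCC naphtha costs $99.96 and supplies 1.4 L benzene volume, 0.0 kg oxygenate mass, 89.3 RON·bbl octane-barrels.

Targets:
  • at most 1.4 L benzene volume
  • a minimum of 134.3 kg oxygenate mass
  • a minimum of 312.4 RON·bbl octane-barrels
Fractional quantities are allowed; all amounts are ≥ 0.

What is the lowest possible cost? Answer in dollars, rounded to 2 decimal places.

$348.31

Let x1 = barrels of alkylate, x2 = barrels of MTBE, x3 = barrels of isomerate, x4 = barrels of heavy naphtha, x5 = barrels of butane, x6 = barrels of FCC naphtha.
Minimize 172.53x1 + 149.42x2 + 143.79x3 + 93.58x4 + 98.92x5 + 99.96x6 subject to:
  0.8x4 + 1.4x6 ≤ 1.4   (benzene volume)
  117.3x2 ≥ 134.3   (oxygenate mass)
  96.8x1 + 122x2 + 86.6x3 + 64.2x4 + 96.4x5 + 89.3x6 ≥ 312.4   (octane-barrels)
  x1, x2, x3, x4, x5, x6 ≥ 0.
At the optimum only MTBE, butane are positive (alkylate, isomerate, heavy naphtha, FCC naphtha = 0). Binding constraints: oxygenate mass and octane-barrels.
So MTBE = 1.1449 barrels, butane = 1.7917 barrels.
Cost = 149.42·1.1449 + 98.92·1.7917 = 348.3059.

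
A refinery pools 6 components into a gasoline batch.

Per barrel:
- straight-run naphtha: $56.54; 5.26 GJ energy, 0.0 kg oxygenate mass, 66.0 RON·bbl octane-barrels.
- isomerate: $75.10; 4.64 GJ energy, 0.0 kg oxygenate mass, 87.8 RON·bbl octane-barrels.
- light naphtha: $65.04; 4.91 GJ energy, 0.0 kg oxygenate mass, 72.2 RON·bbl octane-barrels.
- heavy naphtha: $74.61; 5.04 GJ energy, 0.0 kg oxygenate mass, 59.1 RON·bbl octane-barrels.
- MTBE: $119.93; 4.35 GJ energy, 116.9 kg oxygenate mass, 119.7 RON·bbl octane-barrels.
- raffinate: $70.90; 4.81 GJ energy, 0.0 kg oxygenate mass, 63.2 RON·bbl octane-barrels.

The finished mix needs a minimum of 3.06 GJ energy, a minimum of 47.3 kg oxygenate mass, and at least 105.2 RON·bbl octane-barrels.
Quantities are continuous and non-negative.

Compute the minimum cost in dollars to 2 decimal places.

Treat it as an LP. Let x1 = barrels of straight-run naphtha, x2 = barrels of isomerate, x3 = barrels of light naphtha, x4 = barrels of heavy naphtha, x5 = barrels of MTBE, x6 = barrels of raffinate.
Minimize 56.54x1 + 75.1x2 + 65.04x3 + 74.61x4 + 119.93x5 + 70.9x6 subject to:
  5.26x1 + 4.64x2 + 4.91x3 + 5.04x4 + 4.35x5 + 4.81x6 ≥ 3.06   (energy)
  116.9x5 ≥ 47.3   (oxygenate mass)
  66x1 + 87.8x2 + 72.2x3 + 59.1x4 + 119.7x5 + 63.2x6 ≥ 105.2   (octane-barrels)
  x1, x2, x3, x4, x5, x6 ≥ 0.
The optimal basis is {isomerate, MTBE}; straight-run naphtha, light naphtha, heavy naphtha, raffinate drop out. Binding constraints: oxygenate mass and octane-barrels.
Solving gives x2 = 0.6465, x5 = 0.4046.
Total cost: 75.1·0.6465 + 119.93·0.4046 = 97.0758.

$97.08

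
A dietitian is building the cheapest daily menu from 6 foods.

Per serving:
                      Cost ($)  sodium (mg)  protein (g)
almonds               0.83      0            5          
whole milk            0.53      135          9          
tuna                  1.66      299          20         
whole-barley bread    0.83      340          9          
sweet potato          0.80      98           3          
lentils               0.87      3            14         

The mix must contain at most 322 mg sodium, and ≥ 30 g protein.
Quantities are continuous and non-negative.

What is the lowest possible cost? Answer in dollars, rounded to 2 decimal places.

$1.79

Let x1 = servings of almonds, x2 = servings of whole milk, x3 = servings of tuna, x4 = servings of whole-barley bread, x5 = servings of sweet potato, x6 = servings of lentils.
Minimize 0.83x1 + 0.53x2 + 1.66x3 + 0.83x4 + 0.8x5 + 0.87x6 s.t.:
  135x2 + 299x3 + 340x4 + 98x5 + 3x6 ≤ 322   (sodium)
  5x1 + 9x2 + 20x3 + 9x4 + 3x5 + 14x6 ≥ 30   (protein)
  x1, x2, x3, x4, x5, x6 ≥ 0.
The optimal basis is {whole milk, lentils}; almonds, tuna, whole-barley bread, sweet potato drop out. The sodium and protein requirements are met with equality.
Solving gives x2 = 2.371, x6 = 0.6184.
Cost = 0.53·2.371 + 0.87·0.6184 = 1.7946.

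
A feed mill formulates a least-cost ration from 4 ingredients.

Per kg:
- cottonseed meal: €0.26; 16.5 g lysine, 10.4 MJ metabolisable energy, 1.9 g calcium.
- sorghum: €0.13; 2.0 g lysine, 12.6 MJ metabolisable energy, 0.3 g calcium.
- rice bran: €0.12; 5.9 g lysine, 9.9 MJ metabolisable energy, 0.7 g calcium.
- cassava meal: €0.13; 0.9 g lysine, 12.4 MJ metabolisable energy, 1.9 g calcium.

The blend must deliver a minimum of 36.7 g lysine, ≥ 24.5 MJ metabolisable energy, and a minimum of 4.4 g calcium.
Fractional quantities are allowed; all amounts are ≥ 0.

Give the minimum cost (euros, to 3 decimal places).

€0.590

Let x1 = kg of cottonseed meal, x2 = kg of sorghum, x3 = kg of rice bran, x4 = kg of cassava meal.
min 0.26x1 + 0.13x2 + 0.12x3 + 0.13x4 with:
  16.5x1 + 2x2 + 5.9x3 + 0.9x4 ≥ 36.7   (lysine)
  10.4x1 + 12.6x2 + 9.9x3 + 12.4x4 ≥ 24.5   (metabolisable energy)
  1.9x1 + 0.3x2 + 0.7x3 + 1.9x4 ≥ 4.4   (calcium)
  x1, x2, x3, x4 ≥ 0.
The optimal basis is {cottonseed meal, rice bran, cassava meal}; sorghum drops out. There the lysine, metabolisable energy, calcium constraints are tight.
Optimal quantities: cottonseed meal = 2.2058 kg, rice bran = 0.036744 kg, cassava meal = 0.096407 kg.
Hence cost = 0.26·2.2058 + 0.12·0.036744 + 0.13·0.096407 = €0.59045.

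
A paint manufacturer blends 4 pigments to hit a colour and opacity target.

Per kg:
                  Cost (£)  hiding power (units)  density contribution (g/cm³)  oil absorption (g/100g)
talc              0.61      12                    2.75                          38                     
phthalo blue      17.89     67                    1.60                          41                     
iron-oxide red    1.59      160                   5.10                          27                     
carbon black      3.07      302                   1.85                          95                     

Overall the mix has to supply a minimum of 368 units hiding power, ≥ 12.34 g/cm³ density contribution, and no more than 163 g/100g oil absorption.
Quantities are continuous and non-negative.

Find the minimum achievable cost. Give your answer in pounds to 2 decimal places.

Let x1 = kg of talc, x2 = kg of phthalo blue, x3 = kg of iron-oxide red, x4 = kg of carbon black.
min 0.61x1 + 17.89x2 + 1.59x3 + 3.07x4 subject to:
  12x1 + 67x2 + 160x3 + 302x4 ≥ 368   (hiding power)
  2.75x1 + 1.6x2 + 5.1x3 + 1.85x4 ≥ 12.34   (density contribution)
  38x1 + 41x2 + 27x3 + 95x4 ≤ 163   (oil absorption)
  x1, x2, x3, x4 ≥ 0.
At the optimum only talc, iron-oxide red are positive (phthalo blue, carbon black = 0). There the hiding power and density contribution constraints are tight.
That vertex is x1 = 0.2577, x3 = 2.281.
Total cost: 0.61·0.2577 + 1.59·2.281 = 3.7840.

£3.78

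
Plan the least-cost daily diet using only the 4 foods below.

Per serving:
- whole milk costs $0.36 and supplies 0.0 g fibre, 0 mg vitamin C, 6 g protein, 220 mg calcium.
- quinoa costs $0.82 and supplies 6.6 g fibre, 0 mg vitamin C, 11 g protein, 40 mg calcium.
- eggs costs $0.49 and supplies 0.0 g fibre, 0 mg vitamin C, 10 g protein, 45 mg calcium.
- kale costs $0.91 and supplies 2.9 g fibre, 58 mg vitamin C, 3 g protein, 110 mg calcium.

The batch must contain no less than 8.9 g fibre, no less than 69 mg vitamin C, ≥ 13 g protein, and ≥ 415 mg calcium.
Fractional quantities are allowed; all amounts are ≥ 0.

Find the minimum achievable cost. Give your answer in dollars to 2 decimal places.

Treat it as an LP. Let x1 = servings of whole milk, x2 = servings of quinoa, x3 = servings of eggs, x4 = servings of kale.
Minimize 0.36x1 + 0.82x2 + 0.49x3 + 0.91x4 s.t.:
  6.6x2 + 2.9x4 ≥ 8.9   (fibre)
  58x4 ≥ 69   (vitamin C)
  6x1 + 11x2 + 10x3 + 3x4 ≥ 13   (protein)
  220x1 + 40x2 + 45x3 + 110x4 ≥ 415   (calcium)
  x1, x2, x3, x4 ≥ 0.
At the optimum only whole milk, quinoa, kale are positive (eggs = 0). There the fibre, vitamin C, calcium constraints are tight.
That vertex is x1 = 1.141, x2 = 0.8258, x4 = 1.19.
Hence cost = 0.36·1.141 + 0.82·0.8258 + 0.91·1.19 = $2.1708.

$2.17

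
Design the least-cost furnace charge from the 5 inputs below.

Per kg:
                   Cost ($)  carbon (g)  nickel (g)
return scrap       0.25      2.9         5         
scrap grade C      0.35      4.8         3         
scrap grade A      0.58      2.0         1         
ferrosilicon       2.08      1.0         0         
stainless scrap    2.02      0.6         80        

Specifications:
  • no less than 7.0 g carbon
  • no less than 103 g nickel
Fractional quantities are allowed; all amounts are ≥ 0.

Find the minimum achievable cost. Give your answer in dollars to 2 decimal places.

$2.87

Let x1 = kg of return scrap, x2 = kg of scrap grade C, x3 = kg of scrap grade A, x4 = kg of ferrosilicon, x5 = kg of stainless scrap.
min 0.25x1 + 0.35x2 + 0.58x3 + 2.08x4 + 2.02x5 s.t.:
  2.9x1 + 4.8x2 + 2x3 + 1x4 + 0.6x5 ≥ 7   (carbon)
  5x1 + 3x2 + 1x3 + 80x5 ≥ 103   (nickel)
  x1, x2, x3, x4, x5 ≥ 0.
The cheapest feasible vertex uses only return scrap, stainless scrap; scrap grade C, scrap grade A, ferrosilicon are not used. There the carbon and nickel constraints are tight.
That vertex is x1 = 2.176, x5 = 1.152.
Hence cost = 0.25·2.176 + 2.02·1.152 = $2.8710.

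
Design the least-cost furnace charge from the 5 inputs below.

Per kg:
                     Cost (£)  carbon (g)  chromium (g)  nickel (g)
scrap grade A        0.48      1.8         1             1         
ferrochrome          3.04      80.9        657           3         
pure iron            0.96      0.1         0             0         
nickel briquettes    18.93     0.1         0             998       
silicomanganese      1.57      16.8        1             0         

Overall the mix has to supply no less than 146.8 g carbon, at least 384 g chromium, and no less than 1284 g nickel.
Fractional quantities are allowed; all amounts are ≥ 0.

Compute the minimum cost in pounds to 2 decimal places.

Let x1 = kg of scrap grade A, x2 = kg of ferrochrome, x3 = kg of pure iron, x4 = kg of nickel briquettes, x5 = kg of silicomanganese.
Minimize 0.48x1 + 3.04x2 + 0.96x3 + 18.93x4 + 1.57x5 with:
  1.8x1 + 80.9x2 + 0.1x3 + 0.1x4 + 16.8x5 ≥ 146.8   (carbon)
  1x1 + 657x2 + 1x5 ≥ 384   (chromium)
  1x1 + 3x2 + 998x4 ≥ 1284   (nickel)
  x1, x2, x3, x4, x5 ≥ 0.
At the optimum only ferrochrome, nickel briquettes are positive (scrap grade A, pure iron, silicomanganese = 0). The carbon and nickel requirements are met with equality.
So ferrochrome = 1.813 kg, nickel briquettes = 1.281 kg.
Hence cost = 3.04·1.813 + 18.93·1.281 = £29.7609.

£29.76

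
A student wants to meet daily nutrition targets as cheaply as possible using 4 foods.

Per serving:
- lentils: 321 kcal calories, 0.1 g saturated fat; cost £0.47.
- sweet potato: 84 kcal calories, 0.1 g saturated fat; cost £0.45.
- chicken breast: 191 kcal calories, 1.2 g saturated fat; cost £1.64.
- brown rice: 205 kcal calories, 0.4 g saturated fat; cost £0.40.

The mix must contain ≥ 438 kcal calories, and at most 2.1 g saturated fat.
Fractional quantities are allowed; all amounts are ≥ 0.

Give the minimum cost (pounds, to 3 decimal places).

Set it up as a linear program. Let x1 = servings of lentils, x2 = servings of sweet potato, x3 = servings of chicken breast, x4 = servings of brown rice.
min 0.47x1 + 0.45x2 + 1.64x3 + 0.4x4 s.t.:
  321x1 + 84x2 + 191x3 + 205x4 ≥ 438   (calories)
  0.1x1 + 0.1x2 + 1.2x3 + 0.4x4 ≤ 2.1   (saturated fat)
  x1, x2, x3, x4 ≥ 0.
The minimum-cost mix takes nothing from sweet potato, chicken breast, brown rice — only lentils. There the calories constraint is tight.
That vertex is x1 = 1.364.
Hence cost = 0.47·1.364 = £0.64108.

£0.641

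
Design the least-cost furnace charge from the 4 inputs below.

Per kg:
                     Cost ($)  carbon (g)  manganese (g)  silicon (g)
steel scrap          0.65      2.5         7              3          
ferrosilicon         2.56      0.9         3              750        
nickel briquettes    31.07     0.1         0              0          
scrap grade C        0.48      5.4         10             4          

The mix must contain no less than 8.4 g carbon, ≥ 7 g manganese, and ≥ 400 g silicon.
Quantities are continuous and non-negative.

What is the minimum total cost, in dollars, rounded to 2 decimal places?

$2.05

This is a linear program. Let x1 = kg of steel scrap, x2 = kg of ferrosilicon, x3 = kg of nickel briquettes, x4 = kg of scrap grade C.
min 0.65x1 + 2.56x2 + 31.07x3 + 0.48x4 s.t.:
  2.5x1 + 0.9x2 + 0.1x3 + 5.4x4 ≥ 8.4   (carbon)
  7x1 + 3x2 + 10x4 ≥ 7   (manganese)
  3x1 + 750x2 + 4x4 ≥ 400   (silicon)
  x1, x2, x3, x4 ≥ 0.
The cheapest feasible vertex uses only ferrosilicon, scrap grade C; steel scrap, nickel briquettes are not used. There the carbon and silicon constraints are tight.
So ferrosilicon = 0.5255 kg, scrap grade C = 1.468 kg.
Hence cost = 2.56·0.5255 + 0.48·1.468 = $2.0499.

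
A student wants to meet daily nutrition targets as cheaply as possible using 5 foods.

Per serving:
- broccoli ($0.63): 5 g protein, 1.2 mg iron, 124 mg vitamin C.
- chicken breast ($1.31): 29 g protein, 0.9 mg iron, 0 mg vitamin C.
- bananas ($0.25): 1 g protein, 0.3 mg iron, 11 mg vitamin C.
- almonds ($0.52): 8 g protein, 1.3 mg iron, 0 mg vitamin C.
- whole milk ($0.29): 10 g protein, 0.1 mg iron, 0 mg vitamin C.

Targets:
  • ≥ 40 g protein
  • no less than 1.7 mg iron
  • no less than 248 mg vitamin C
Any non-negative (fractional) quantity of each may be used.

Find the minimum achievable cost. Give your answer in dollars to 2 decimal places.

$2.13

Set it up as a linear program. Let x1 = servings of broccoli, x2 = servings of chicken breast, x3 = servings of bananas, x4 = servings of almonds, x5 = servings of whole milk.
Minimize 0.63x1 + 1.31x2 + 0.25x3 + 0.52x4 + 0.29x5 with:
  5x1 + 29x2 + 1x3 + 8x4 + 10x5 ≥ 40   (protein)
  1.2x1 + 0.9x2 + 0.3x3 + 1.3x4 + 0.1x5 ≥ 1.7   (iron)
  124x1 + 11x3 ≥ 248   (vitamin C)
  x1, x2, x3, x4, x5 ≥ 0.
The cheapest feasible vertex uses only broccoli, whole milk; chicken breast, bananas, almonds are not used. There the protein and vitamin C constraints are tight.
So broccoli = 2 servings, whole milk = 3 servings.
Cost = 0.63·2 + 0.29·3 = 2.1300.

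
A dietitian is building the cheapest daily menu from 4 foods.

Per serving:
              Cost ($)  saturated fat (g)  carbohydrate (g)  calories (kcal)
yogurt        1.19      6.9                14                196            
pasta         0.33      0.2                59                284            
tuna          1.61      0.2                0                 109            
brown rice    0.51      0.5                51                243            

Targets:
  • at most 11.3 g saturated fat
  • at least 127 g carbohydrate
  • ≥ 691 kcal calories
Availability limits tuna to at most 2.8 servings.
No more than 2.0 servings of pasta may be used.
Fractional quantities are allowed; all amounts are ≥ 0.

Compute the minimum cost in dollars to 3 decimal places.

Let x1 = servings of yogurt, x2 = servings of pasta, x3 = servings of tuna, x4 = servings of brown rice.
Minimise 1.19x1 + 0.33x2 + 1.61x3 + 0.51x4 with:
  6.9x1 + 0.2x2 + 0.2x3 + 0.5x4 ≤ 11.3   (saturated fat)
  14x1 + 59x2 + 51x4 ≥ 127   (carbohydrate)
  196x1 + 284x2 + 109x3 + 243x4 ≥ 691   (calories)
  x3 ≤ 2.8
  x2 ≤ 2
  x1, x2, x3, x4 ≥ 0.
At the optimum only pasta, brown rice are positive (yogurt, tuna = 0). The calories and the pasta cap requirements are met with equality.
So pasta = 2 servings, brown rice = 0.5062 servings.
Hence cost = 0.33·2 + 0.51·0.5062 = $0.91816.

$0.918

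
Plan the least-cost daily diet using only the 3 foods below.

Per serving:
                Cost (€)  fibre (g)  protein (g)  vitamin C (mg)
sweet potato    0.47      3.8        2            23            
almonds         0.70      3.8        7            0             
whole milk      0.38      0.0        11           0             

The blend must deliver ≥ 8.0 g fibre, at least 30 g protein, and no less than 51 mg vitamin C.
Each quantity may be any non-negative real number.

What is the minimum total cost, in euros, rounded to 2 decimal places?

Let x1 = servings of sweet potato, x2 = servings of almonds, x3 = servings of whole milk.
Minimize 0.47x1 + 0.7x2 + 0.38x3 with:
  3.8x1 + 3.8x2 ≥ 8   (fibre)
  2x1 + 7x2 + 11x3 ≥ 30   (protein)
  23x1 ≥ 51   (vitamin C)
  x1, x2, x3 ≥ 0.
At the optimum only sweet potato, whole milk are positive (almonds = 0). The protein and vitamin C requirements are met with equality.
So sweet potato = 2.217 servings, whole milk = 2.324 servings.
Cost = 0.47·2.217 + 0.38·2.324 = 1.9251.

€1.93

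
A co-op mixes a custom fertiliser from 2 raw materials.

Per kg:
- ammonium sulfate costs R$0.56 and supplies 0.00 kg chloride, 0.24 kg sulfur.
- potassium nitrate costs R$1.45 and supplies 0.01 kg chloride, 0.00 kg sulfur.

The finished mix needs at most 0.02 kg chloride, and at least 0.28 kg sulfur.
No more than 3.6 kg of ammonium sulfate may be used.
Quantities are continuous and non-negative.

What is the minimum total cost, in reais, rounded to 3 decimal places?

R$0.653

This is a linear program. Let x1 = kg of ammonium sulfate, x2 = kg of potassium nitrate.
Minimize 0.56x1 + 1.45x2 with:
  0.01x2 ≤ 0.02   (chloride)
  0.24x1 ≥ 0.28   (sulfur)
  x1 ≤ 3.6
  x1, x2 ≥ 0.
At the optimum only ammonium sulfate is positive (potassium nitrate = 0). Binding constraint: sulfur.
That vertex is x1 = 1.1667.
Cost = 0.56·1.1667 = 0.65335.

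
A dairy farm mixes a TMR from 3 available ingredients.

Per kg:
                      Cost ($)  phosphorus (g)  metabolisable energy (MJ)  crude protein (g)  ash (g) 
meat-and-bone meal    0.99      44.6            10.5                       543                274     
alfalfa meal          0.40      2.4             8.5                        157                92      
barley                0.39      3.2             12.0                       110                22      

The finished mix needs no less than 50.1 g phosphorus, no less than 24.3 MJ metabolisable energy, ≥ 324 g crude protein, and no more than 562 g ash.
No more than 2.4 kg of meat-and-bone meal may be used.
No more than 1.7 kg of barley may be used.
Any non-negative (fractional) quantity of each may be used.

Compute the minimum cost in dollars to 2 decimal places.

$1.47

This is a linear program. Let x1 = kg of meat-and-bone meal, x2 = kg of alfalfa meal, x3 = kg of barley.
min 0.99x1 + 0.4x2 + 0.39x3 s.t.:
  44.6x1 + 2.4x2 + 3.2x3 ≥ 50.1   (phosphorus)
  10.5x1 + 8.5x2 + 12x3 ≥ 24.3   (metabolisable energy)
  543x1 + 157x2 + 110x3 ≥ 324   (crude protein)
  274x1 + 92x2 + 22x3 ≤ 562   (ash)
  x1 ≤ 2.4
  x3 ≤ 1.7
  x1, x2, x3 ≥ 0.
The minimum-cost mix takes nothing from alfalfa meal — only meat-and-bone meal, barley. The phosphorus and metabolisable energy requirements are met with equality.
Solving gives x1 = 1.044, x3 = 1.112.
Objective = 0.99·1.044 + 0.39·1.112 = 1.4672.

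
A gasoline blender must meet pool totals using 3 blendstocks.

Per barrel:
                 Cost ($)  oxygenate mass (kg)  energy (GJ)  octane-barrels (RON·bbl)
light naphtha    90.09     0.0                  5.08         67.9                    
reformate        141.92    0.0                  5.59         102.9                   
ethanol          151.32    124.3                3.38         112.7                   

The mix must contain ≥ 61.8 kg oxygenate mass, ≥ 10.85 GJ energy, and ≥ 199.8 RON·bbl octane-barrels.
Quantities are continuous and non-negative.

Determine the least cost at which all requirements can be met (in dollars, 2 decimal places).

This is a linear program. Let x1 = barrels of light naphtha, x2 = barrels of reformate, x3 = barrels of ethanol.
min 90.09x1 + 141.92x2 + 151.32x3 subject to:
  124.3x3 ≥ 61.8   (oxygenate mass)
  5.08x1 + 5.59x2 + 3.38x3 ≥ 10.85   (energy)
  67.9x1 + 102.9x2 + 112.7x3 ≥ 199.8   (octane-barrels)
  x1, x2, x3 ≥ 0.
The cheapest feasible vertex uses only light naphtha, ethanol; reformate is not used. There the oxygenate mass and octane-barrels constraints are tight.
That vertex is x1 = 2.11734, x3 = 0.497184.
Cost = 90.09·2.11734 + 151.32·0.497184 = 265.98504.

$265.99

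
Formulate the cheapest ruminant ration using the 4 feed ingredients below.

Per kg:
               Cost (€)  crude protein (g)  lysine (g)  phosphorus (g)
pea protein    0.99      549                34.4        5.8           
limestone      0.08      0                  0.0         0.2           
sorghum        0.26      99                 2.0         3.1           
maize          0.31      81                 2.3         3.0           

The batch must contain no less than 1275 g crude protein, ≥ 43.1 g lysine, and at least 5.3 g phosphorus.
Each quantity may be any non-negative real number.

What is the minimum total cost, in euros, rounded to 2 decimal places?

Treat it as an LP. Let x1 = kg of pea protein, x2 = kg of limestone, x3 = kg of sorghum, x4 = kg of maize.
Minimize 0.99x1 + 0.08x2 + 0.26x3 + 0.31x4 s.t.:
  549x1 + 99x3 + 81x4 ≥ 1275   (crude protein)
  34.4x1 + 2x3 + 2.3x4 ≥ 43.1   (lysine)
  5.8x1 + 0.2x2 + 3.1x3 + 3x4 ≥ 5.3   (phosphorus)
  x1, x2, x3, x4 ≥ 0.
The optimal basis is {pea protein}; limestone, sorghum, maize drop out. Binding constraint: crude protein.
Optimal quantities: pea protein = 2.322 kg.
Hence cost = 0.99·2.322 = €2.2988.

€2.30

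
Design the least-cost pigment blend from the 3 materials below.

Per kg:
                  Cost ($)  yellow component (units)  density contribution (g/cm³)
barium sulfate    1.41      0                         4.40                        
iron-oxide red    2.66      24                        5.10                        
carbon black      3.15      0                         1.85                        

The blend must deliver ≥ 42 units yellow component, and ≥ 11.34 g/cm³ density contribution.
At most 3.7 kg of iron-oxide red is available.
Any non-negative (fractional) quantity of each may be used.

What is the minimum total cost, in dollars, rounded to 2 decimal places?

Let x1 = kg of barium sulfate, x2 = kg of iron-oxide red, x3 = kg of carbon black.
Minimise 1.41x1 + 2.66x2 + 3.15x3 s.t.:
  24x2 ≥ 42   (yellow component)
  4.4x1 + 5.1x2 + 1.85x3 ≥ 11.34   (density contribution)
  x2 ≤ 3.7
  x1, x2, x3 ≥ 0.
The minimum-cost mix takes nothing from carbon black — only barium sulfate, iron-oxide red. The yellow component and density contribution requirements are met with equality.
So barium sulfate = 0.5489 kg, iron-oxide red = 1.75 kg.
Cost = 1.41·0.5489 + 2.66·1.75 = 5.4289.

$5.43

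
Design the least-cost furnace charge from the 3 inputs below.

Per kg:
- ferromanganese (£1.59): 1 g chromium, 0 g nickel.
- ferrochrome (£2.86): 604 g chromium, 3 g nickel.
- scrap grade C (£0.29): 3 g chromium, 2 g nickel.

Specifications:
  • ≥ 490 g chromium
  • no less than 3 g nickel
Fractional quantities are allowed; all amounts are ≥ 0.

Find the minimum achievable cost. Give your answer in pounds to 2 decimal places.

£2.40

Let x1 = kg of ferromanganese, x2 = kg of ferrochrome, x3 = kg of scrap grade C.
min 1.59x1 + 2.86x2 + 0.29x3 subject to:
  1x1 + 604x2 + 3x3 ≥ 490   (chromium)
  3x2 + 2x3 ≥ 3   (nickel)
  x1, x2, x3 ≥ 0.
The optimal basis is {ferrochrome, scrap grade C}; ferromanganese drops out. There the chromium and nickel constraints are tight.
Optimal quantities: ferrochrome = 0.8098 kg, scrap grade C = 0.2852 kg.
Objective = 2.86·0.8098 + 0.29·0.2852 = 2.3987.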